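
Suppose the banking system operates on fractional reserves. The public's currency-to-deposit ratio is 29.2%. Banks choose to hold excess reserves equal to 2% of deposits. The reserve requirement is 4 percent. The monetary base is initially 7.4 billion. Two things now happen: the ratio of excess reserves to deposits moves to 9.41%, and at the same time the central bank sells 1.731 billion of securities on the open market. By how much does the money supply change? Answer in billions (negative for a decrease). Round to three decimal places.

-9.972 billion

Before: m₁ = (1 + 0.292) / (0.04 + 0.02 + 0.292) ≈ 3.67045, MB₁ = 7.4, so M₁ = 3.67045 × 7.4 ≈ 27.1613 billion.
After: m₂ = (1 + 0.292) / (0.04 + 0.0941 + 0.292) ≈ 3.03215, MB₂ = 7.4 − 1.731 = 5.669, so M₂ = 3.03215 × 5.669 ≈ 17.1893 billion.
ΔM = M₂ − M₁ = 17.1893 − 27.1613 = -9.972 billion.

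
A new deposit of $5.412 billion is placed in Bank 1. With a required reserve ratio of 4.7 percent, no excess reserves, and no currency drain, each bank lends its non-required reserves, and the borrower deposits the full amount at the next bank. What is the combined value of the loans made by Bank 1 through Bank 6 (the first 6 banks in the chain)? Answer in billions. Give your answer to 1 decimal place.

Bank i lends (1 − rr)^i of the original deposit: Bank 1 lends 5.412·0.9530 ≈ 5.1576, Bank 2 lends 5.412·0.9530² ≈ 4.9152, and so on.
Summing a geometric series: total = 5.412·[0.9530·(1 − 0.9530^6) / (1 − 0.9530)] ≈ 27.5297 billion.

$27.5 billion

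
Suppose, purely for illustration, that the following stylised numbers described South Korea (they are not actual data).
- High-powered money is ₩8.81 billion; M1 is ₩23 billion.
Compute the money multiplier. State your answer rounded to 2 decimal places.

The money multiplier is m = M / MB = 23 / 8.81 ≈ 2.61067.

2.61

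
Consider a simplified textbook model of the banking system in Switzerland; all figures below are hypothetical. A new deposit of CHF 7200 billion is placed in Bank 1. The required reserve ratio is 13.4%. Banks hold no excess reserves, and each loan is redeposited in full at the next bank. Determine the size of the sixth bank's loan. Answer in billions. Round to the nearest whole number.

CHF 3037 billion

Each bank lends a fraction (1 − rr) = 0.8660 of the deposit it receives, so Bank 6 receives 7200·0.8660^5 and lends 7200·0.8660^6 ≈ 3036.9654 billion.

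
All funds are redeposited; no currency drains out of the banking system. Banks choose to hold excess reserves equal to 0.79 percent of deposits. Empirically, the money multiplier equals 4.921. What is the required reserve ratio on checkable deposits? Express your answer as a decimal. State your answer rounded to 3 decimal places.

Using m = 4.921. Since m = (1 + c)/(c + rr + e), the denominator satisfies c + rr + e = (1 + c)/m = (1 + 0) / 4.921 ≈ 0.203211.
With c = 0 and e = 0.0079, the required reserve ratio on checkable deposits is 0.203211 − 0 − 0.0079 = 0.195311.

0.195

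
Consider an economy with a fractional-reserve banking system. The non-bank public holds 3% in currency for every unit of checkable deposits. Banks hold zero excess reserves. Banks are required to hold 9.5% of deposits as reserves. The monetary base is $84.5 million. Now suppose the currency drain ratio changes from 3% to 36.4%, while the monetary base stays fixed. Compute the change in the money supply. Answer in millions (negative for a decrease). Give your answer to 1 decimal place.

Initially m₁ = (1 + 0.03) / (0.095 + 0.03) = 8.24, so M₁ = 8.24 × 84.5 = 696.28 million.
After the change m₂ = (1 + 0.364) / (0.095 + 0.364) ≈ 2.9717, so M₂ = 2.9717 × 84.5 ≈ 251.1086 million.
ΔM = M₂ − M₁ = 251.1086 − 696.28 = -445.1714 million.

-445.2 million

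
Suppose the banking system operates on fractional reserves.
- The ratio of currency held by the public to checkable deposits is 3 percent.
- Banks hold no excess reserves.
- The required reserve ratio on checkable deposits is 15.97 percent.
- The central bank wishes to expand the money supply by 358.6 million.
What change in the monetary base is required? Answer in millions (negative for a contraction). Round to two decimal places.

The money multiplier is m = (1 + c) / (rr + c) = (1 + 0.03) / (0.1597 + 0.03) ≈ 5.429626.
ΔMB = ΔM / m = (+358.6) / 5.429626 ≈ 66.0451 million.

66.05 million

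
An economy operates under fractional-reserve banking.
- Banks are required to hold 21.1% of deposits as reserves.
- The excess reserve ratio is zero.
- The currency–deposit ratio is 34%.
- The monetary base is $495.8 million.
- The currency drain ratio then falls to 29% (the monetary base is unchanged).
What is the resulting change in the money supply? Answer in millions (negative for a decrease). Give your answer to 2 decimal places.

$70.85 million

Initially m₁ = (1 + 0.34) / (0.211 + 0.34) ≈ 2.431942, so M₁ = 2.431942 × 495.8 ≈ 1205.7568 million.
After the change m₂ = (1 + 0.29) / (0.211 + 0.29) ≈ 2.574850, so M₂ = 2.574850 × 495.8 ≈ 1276.6106 million.
ΔM = M₂ − M₁ = 1276.6106 − 1205.7568 = 70.8538 million.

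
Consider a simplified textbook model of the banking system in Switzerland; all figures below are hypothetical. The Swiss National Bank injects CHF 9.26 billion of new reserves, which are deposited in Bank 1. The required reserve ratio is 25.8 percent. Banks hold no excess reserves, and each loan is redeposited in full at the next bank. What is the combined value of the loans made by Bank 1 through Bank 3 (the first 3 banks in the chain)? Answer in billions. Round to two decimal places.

Bank i lends (1 − rr)^i of the original deposit: Bank 1 lends 9.26·0.7420 ≈ 6.8709, Bank 2 lends 9.26·0.7420² ≈ 5.0982, and so on.
Summing a geometric series: total = 9.26·[0.7420·(1 − 0.7420^3) / (1 − 0.7420)] ≈ 15.7520 billion.

CHF 15.75 billion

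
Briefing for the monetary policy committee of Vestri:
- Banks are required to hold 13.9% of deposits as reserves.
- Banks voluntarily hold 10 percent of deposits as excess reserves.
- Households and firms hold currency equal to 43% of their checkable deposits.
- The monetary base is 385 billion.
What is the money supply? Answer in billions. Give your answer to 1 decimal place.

The money multiplier is m = (1 + c) / (rr + e + c) = (1 + 0.43) / (0.139 + 0.1 + 0.43) ≈ 2.13752.
So M = m × MB = 2.13752 × 385 = 822.9452 billion.

822.9 billion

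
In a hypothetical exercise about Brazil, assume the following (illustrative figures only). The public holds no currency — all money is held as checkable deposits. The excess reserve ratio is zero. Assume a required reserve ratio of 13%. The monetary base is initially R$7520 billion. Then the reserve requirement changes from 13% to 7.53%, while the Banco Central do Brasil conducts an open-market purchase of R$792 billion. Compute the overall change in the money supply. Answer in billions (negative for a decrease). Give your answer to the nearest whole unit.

R$52539 billion

Before: m₁ = 1 / (0.13) ≈ 7.69231, MB₁ = 7520, so M₁ = 7.69231 × 7520 = 57846.1712 billion.
After: m₂ = 1 / (0.0753) ≈ 13.28021, MB₂ = 7520 + 792 = 8312, so M₂ = 13.28021 × 8312 ≈ 110385.1055 billion.
ΔM = M₂ − M₁ = 110385.1055 − 57846.1712 = 52538.9343 billion.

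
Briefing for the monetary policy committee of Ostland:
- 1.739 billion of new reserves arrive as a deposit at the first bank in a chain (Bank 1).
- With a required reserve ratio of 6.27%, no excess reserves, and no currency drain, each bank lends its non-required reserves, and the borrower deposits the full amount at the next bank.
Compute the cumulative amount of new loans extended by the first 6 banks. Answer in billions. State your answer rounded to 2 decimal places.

8.37 billion

Bank i lends (1 − rr)^i of the original deposit: Bank 1 lends 1.739·0.9373 ≈ 1.6300, Bank 2 lends 1.739·0.9373² ≈ 1.5278, and so on.
Summing a geometric series: total = 1.739·[0.9373·(1 − 0.9373^6) / (1 − 0.9373)] ≈ 8.3691 billion.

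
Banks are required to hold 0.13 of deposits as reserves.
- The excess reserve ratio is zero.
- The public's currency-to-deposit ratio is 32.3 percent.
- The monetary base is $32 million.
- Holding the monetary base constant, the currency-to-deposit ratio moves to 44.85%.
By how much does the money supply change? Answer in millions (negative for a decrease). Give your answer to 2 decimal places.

-13.33 million

Initially m₁ = (1 + 0.323) / (0.13 + 0.323) ≈ 2.92053, so M₁ = 2.92053 × 32 ≈ 93.457 million.
After the change m₂ = (1 + 0.4485) / (0.13 + 0.4485) ≈ 2.50389, so M₂ = 2.50389 × 32 ≈ 80.1245 million.
ΔM = M₂ − M₁ = 80.1245 − 93.457 = -13.3325 million.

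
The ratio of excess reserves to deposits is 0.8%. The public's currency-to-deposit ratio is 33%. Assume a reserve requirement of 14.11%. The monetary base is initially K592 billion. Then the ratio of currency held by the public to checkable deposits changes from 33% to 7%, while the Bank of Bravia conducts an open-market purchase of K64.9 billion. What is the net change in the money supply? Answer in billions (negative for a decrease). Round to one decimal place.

K1564.6 billion

Before: m₁ = (1 + 0.33) / (0.1411 + 0.008 + 0.33) ≈ 2.77604, MB₁ = 592, so M₁ = 2.77604 × 592 ≈ 1643.4157 billion.
After: m₂ = (1 + 0.07) / (0.1411 + 0.008 + 0.07) ≈ 4.88361, MB₂ = 592 + 64.9 = 656.9, so M₂ = 4.88361 × 656.9 ≈ 3208.0434 billion.
ΔM = M₂ − M₁ = 3208.0434 − 1643.4157 = 1564.6277 billion.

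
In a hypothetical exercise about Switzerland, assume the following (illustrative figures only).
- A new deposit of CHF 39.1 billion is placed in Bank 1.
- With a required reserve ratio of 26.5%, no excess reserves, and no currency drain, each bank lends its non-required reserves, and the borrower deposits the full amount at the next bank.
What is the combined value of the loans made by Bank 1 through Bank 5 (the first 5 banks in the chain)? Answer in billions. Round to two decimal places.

Bank i lends (1 − rr)^i of the original deposit: Bank 1 lends 39.1·0.7350 = 28.7385, Bank 2 lends 39.1·0.7350² ≈ 21.1228, and so on.
Summing a geometric series: total = 39.1·[0.7350·(1 − 0.7350^5) / (1 − 0.7350)] ≈ 85.1847 billion.

CHF 85.18 billion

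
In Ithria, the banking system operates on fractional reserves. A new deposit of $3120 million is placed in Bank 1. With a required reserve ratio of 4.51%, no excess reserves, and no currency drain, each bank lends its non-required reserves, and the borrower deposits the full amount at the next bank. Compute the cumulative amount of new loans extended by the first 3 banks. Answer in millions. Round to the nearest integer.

Bank i lends (1 − rr)^i of the original deposit: Bank 1 lends 3120·0.9549 = 2979.2880, Bank 2 lends 3120·0.9549² ≈ 2844.9221, and so on.
Summing a geometric series: total = 3120·[0.9549·(1 − 0.9549^3) / (1 − 0.9549)] ≈ 8540.8262 million.

$8541 million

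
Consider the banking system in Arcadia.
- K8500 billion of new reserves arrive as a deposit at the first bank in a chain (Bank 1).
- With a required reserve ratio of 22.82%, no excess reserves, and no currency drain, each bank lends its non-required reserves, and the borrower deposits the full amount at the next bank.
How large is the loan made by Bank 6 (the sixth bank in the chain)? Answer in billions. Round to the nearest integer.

Each bank lends a fraction (1 − rr) = 0.7718 of the deposit it receives, so Bank 6 receives 8500·0.7718^5 and lends 8500·0.7718^6 ≈ 1796.5842 billion.

K1797 billion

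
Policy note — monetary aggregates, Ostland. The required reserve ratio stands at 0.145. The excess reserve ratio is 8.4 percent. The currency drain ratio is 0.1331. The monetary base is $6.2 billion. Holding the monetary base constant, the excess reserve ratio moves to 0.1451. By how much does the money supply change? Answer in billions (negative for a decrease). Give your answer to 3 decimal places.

Initially m₁ = (1 + 0.1331) / (0.145 + 0.084 + 0.1331) ≈ 3.12925, so M₁ = 3.12925 × 6.2 ≈ 19.4014 billion.
After the change m₂ = (1 + 0.1331) / (0.145 + 0.1451 + 0.1331) ≈ 2.67746, so M₂ = 2.67746 × 6.2 ≈ 16.6003 billion.
ΔM = M₂ − M₁ = 16.6003 − 19.4014 = -2.8011 billion.

-2.801 billion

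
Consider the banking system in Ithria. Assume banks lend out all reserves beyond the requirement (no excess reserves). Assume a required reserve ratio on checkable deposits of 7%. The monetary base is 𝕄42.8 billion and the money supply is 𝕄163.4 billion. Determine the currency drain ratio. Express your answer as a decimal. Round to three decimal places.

Using m = M/MB = 163.4/42.8 ≈ 3.817757. From m = (1 + c)/(c + rr + e), rearranging gives 1 + c = m·(c + rr + e), so c·(1 − m) = m·(rr + e) − 1.
Hence c = [m·(rr + e) − 1]/(1 − m) = [3.817757 × (0.07 + 0) − 1] / (1 − 3.817757) ≈ 0.260050.

0.260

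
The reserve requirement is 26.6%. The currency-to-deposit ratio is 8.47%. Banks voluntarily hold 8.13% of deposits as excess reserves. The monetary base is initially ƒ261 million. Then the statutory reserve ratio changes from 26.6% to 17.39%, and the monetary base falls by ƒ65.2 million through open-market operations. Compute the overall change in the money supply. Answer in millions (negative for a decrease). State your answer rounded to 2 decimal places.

-30.50 million

Before: m₁ = (1 + 0.0847) / (0.266 + 0.0813 + 0.0847) ≈ 2.510880, MB₁ = 261, so M₁ = 2.510880 × 261 ≈ 655.3397 million.
After: m₂ = (1 + 0.0847) / (0.1739 + 0.0813 + 0.0847) ≈ 3.191233, MB₂ = 261 − 65.2 = 195.8, so M₂ = 3.191233 × 195.8 ≈ 624.8434 million.
ΔM = M₂ − M₁ = 624.8434 − 655.3397 = -30.4963 million.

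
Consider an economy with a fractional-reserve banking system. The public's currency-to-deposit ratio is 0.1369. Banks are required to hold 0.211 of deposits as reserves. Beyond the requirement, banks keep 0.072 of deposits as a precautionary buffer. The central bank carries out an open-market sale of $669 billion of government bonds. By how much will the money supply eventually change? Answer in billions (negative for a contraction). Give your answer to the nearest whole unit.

The money multiplier is m = (1 + c) / (rr + e + c) = (1 + 0.1369) / (0.211 + 0.072 + 0.1369) ≈ 2.7075.
The sale removes 669 billion of base, so ΔM = m × ΔMB = 2.7075 × (−669) = -1811.3175 billion.

-1811 billion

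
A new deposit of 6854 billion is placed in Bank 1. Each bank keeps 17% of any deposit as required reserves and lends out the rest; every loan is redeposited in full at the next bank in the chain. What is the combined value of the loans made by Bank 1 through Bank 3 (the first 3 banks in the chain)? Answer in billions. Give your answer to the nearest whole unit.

14330 billion

Bank i lends (1 − rr)^i of the original deposit: Bank 1 lends 6854·0.8300 = 5688.8200, Bank 2 lends 6854·0.8300² = 4721.7206, and so on.
Summing a geometric series: total = 6854·[0.8300·(1 − 0.8300^3) / (1 − 0.8300)] ≈ 14329.5687 billion.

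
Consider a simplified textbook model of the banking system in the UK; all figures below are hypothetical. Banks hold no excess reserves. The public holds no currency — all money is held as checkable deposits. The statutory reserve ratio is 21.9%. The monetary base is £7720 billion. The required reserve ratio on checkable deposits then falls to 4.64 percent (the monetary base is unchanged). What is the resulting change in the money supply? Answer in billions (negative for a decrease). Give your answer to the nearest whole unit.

£131128 billion

Initially m₁ = 1 / (0.219) ≈ 4.56621, so M₁ = 4.56621 × 7720 = 35251.1412 billion.
After the change m₂ = 1 / (0.0464) ≈ 21.55172, so M₂ = 21.55172 × 7720 = 166379.2784 billion.
ΔM = M₂ − M₁ = 166379.2784 − 35251.1412 = 131128.1372 billion.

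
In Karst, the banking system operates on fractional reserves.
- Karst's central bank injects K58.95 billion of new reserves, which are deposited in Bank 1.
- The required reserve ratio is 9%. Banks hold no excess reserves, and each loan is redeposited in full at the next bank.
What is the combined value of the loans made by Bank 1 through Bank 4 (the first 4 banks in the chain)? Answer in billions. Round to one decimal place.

K187.3 billion

Bank i lends (1 − rr)^i of the original deposit: Bank 1 lends 58.95·0.9100 = 53.6445, Bank 2 lends 58.95·0.9100² ≈ 48.8165, and so on.
Summing a geometric series: total = 58.95·[0.9100·(1 − 0.9100^4) / (1 − 0.9100)] ≈ 187.3089 billion.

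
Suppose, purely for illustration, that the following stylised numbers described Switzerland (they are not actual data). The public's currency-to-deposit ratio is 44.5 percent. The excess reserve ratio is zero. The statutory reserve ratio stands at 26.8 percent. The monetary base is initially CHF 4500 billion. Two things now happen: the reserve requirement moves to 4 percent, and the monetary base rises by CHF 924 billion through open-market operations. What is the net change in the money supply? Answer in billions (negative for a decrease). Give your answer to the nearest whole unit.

CHF 7040 billion

Before: m₁ = (1 + 0.445) / (0.268 + 0.445) ≈ 2.02665, MB₁ = 4500, so M₁ = 2.02665 × 4500 = 9119.925 billion.
After: m₂ = (1 + 0.445) / (0.04 + 0.445) ≈ 2.97938, MB₂ = 4500 + 924 = 5424, so M₂ = 2.97938 × 5424 ≈ 16160.1571 billion.
ΔM = M₂ − M₁ = 16160.1571 − 9119.925 = 7040.2321 billion.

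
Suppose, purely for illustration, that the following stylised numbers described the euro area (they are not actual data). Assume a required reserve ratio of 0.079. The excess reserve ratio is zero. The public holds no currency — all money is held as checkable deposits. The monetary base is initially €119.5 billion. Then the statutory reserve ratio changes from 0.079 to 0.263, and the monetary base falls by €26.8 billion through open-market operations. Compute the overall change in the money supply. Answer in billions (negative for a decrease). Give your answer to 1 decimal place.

Before: m₁ = 1 / (0.079) ≈ 12.65823, MB₁ = 119.5, so M₁ = 12.65823 × 119.5 ≈ 1512.6585 billion.
After: m₂ = 1 / (0.263) ≈ 3.80228, MB₂ = 119.5 − 26.8 = 92.7, so M₂ = 3.80228 × 92.7 ≈ 352.4714 billion.
ΔM = M₂ − M₁ = 352.4714 − 1512.6585 = -1160.1871 billion.

-1160.2 billion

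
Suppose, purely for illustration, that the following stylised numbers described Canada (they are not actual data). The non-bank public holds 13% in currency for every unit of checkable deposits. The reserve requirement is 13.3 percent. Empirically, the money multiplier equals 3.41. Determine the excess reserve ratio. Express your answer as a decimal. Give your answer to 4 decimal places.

Using m = 3.41. Since m = (1 + c)/(c + rr + e), the denominator satisfies c + rr + e = (1 + c)/m = (1 + 0.13) / 3.41 ≈ 0.331378.
With c = 0.13 and rr = 0.133, the excess reserve ratio is 0.331378 − 0.13 − 0.133 = 0.068378.

0.0684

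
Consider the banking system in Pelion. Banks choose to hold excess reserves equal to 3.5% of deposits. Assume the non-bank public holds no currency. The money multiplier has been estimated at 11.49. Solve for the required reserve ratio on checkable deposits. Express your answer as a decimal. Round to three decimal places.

Using m = 11.49. Since m = (1 + c)/(c + rr + e), the denominator satisfies c + rr + e = (1 + c)/m = (1 + 0) / 11.49 ≈ 0.087032.
With c = 0 and e = 0.035, the required reserve ratio on checkable deposits is 0.087032 − 0 − 0.035 = 0.052032.

0.052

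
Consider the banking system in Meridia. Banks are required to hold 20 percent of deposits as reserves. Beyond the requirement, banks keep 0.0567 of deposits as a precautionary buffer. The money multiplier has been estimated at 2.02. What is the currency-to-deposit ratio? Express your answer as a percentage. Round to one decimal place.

47.2%

Using m = 2.02. From m = (1 + c)/(c + rr + e), rearranging gives 1 + c = m·(c + rr + e), so c·(1 − m) = m·(rr + e) − 1.
Hence c = [m·(rr + e) − 1]/(1 − m) = [2.02 × (0.2 + 0.0567) − 1] / (1 − 2.02) ≈ 0.472025.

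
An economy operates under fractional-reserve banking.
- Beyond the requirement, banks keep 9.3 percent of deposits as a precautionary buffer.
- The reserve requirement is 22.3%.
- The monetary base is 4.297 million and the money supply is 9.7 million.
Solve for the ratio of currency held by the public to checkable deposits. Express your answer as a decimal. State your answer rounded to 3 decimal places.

0.228

Using m = M/MB = 9.7/4.297 ≈ 2.257389. From m = (1 + c)/(c + rr + e), rearranging gives 1 + c = m·(c + rr + e), so c·(1 − m) = m·(rr + e) − 1.
Hence c = [m·(rr + e) − 1]/(1 − m) = [2.257389 × (0.223 + 0.093) − 1] / (1 − 2.257389) ≈ 0.227984.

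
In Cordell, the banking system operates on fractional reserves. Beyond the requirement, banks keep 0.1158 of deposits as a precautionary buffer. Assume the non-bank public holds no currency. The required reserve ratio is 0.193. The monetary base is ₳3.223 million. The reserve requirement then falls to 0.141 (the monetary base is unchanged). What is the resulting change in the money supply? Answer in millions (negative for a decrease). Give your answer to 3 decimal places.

₳2.113 million

Initially m₁ = 1 / (0.193 + 0.1158) ≈ 3.23834, so M₁ = 3.23834 × 3.223 ≈ 10.4372 million.
After the change m₂ = 1 / (0.141 + 0.1158) ≈ 3.89408, so M₂ = 3.89408 × 3.223 ≈ 12.5506 million.
ΔM = M₂ − M₁ = 12.5506 − 10.4372 = 2.1134 million.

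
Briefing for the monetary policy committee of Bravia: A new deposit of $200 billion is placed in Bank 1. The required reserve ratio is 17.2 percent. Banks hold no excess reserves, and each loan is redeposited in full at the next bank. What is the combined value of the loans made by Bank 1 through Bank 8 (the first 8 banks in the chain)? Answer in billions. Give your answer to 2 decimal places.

$750.09 billion

Bank i lends (1 − rr)^i of the original deposit: Bank 1 lends 200·0.8280 = 165.6000, Bank 2 lends 200·0.8280² = 137.1168, and so on.
Summing a geometric series: total = 200·[0.8280·(1 − 0.8280^8) / (1 − 0.8280)] ≈ 750.0872 billion.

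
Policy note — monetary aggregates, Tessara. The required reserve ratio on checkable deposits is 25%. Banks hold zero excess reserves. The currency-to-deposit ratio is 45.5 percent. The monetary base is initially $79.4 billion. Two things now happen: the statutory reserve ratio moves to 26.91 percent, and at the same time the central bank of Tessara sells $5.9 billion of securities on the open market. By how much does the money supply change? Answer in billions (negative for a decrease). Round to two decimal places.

Before: m₁ = (1 + 0.455) / (0.25 + 0.455) ≈ 2.06383, MB₁ = 79.4, so M₁ = 2.06383 × 79.4 ≈ 163.8681 billion.
After: m₂ = (1 + 0.455) / (0.2691 + 0.455) ≈ 2.00939, MB₂ = 79.4 − 5.9 = 73.5, so M₂ = 2.00939 × 73.5 ≈ 147.6902 billion.
ΔM = M₂ − M₁ = 147.6902 − 163.8681 = -16.1779 billion.

-16.18 billion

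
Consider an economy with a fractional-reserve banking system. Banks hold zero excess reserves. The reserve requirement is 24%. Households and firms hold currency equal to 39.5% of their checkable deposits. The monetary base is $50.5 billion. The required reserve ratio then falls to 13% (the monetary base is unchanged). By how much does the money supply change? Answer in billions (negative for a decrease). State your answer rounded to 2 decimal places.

$23.24 billion

Initially m₁ = (1 + 0.395) / (0.24 + 0.395) ≈ 2.19685, so M₁ = 2.19685 × 50.5 ≈ 110.9409 billion.
After the change m₂ = (1 + 0.395) / (0.13 + 0.395) ≈ 2.65714, so M₂ = 2.65714 × 50.5 ≈ 134.1856 billion.
ΔM = M₂ − M₁ = 134.1856 − 110.9409 = 23.2447 billion.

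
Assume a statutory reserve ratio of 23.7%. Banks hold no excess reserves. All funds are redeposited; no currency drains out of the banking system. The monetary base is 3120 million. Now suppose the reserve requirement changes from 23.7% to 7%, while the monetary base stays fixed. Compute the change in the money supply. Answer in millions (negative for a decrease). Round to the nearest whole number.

31407 million

Initially m₁ = 1 / (0.237) ≈ 4.21941, so M₁ = 4.21941 × 3120 = 13164.5592 million.
After the change m₂ = 1 / (0.07) ≈ 14.28571, so M₂ = 14.28571 × 3120 = 44571.4152 million.
ΔM = M₂ − M₁ = 44571.4152 − 13164.5592 = 31406.856 million.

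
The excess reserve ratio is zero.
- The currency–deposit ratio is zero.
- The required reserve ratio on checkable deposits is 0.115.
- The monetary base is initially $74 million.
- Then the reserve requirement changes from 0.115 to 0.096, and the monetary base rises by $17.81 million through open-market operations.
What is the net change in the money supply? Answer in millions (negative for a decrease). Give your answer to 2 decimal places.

$312.88 million

Before: m₁ = 1 / (0.115) ≈ 8.69565, MB₁ = 74, so M₁ = 8.69565 × 74 = 643.4781 million.
After: m₂ = 1 / (0.096) ≈ 10.41667, MB₂ = 74 + 17.81 = 91.81, so M₂ = 10.41667 × 91.81 ≈ 956.3545 million.
ΔM = M₂ − M₁ = 956.3545 − 643.4781 = 312.8764 million.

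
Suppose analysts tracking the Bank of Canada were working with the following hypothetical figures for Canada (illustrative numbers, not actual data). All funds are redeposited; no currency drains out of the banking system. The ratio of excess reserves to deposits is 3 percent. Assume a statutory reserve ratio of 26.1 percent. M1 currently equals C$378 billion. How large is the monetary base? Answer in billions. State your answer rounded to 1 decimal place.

The money multiplier is m = 1 / (rr + e) = 1 / (0.261 + 0.03) ≈ 3.43643.
MB = M / m = 378 / 3.43643 ≈ 109.9979 billion.

C$110.0 billion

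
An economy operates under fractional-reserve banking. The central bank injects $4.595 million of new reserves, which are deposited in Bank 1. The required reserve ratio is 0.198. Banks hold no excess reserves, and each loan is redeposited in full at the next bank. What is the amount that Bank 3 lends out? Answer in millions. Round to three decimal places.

Each bank lends a fraction (1 − rr) = 0.8020 of the deposit it receives, so Bank 3 receives 4.595·0.8020^2 and lends 4.595·0.8020^3 ≈ 2.3703 million.

$2.370 million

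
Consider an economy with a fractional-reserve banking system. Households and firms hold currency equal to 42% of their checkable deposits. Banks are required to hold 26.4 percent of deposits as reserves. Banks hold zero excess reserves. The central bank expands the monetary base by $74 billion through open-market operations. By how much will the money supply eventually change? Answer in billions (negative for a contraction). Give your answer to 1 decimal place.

The money multiplier is m = (1 + c) / (rr + c) = (1 + 0.42) / (0.264 + 0.42) ≈ 2.0760.
The purchase adds 74 billion of base, so ΔM = m × ΔMB = 2.0760 × (+74) = 153.624 billion.

$153.6 billion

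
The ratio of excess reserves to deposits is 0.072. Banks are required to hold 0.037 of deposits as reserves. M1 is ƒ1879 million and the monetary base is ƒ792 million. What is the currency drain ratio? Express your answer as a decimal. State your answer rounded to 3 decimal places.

0.540

Using m = M/MB = 1879/792 ≈ 2.372475. From m = (1 + c)/(c + rr + e), rearranging gives 1 + c = m·(c + rr + e), so c·(1 − m) = m·(rr + e) − 1.
Hence c = [m·(rr + e) − 1]/(1 − m) = [2.372475 × (0.037 + 0.072) − 1] / (1 − 2.372475) ≈ 0.540192.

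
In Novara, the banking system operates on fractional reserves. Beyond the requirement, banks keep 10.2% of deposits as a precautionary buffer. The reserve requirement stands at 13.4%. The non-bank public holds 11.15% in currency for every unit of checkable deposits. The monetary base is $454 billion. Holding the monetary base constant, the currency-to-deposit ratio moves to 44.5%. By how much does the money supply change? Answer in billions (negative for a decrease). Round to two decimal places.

Initially m₁ = (1 + 0.1115) / (0.134 + 0.102 + 0.1115) ≈ 3.198561, so M₁ = 3.198561 × 454 ≈ 1452.1467 billion.
After the change m₂ = (1 + 0.445) / (0.134 + 0.102 + 0.445) ≈ 2.121880, so M₂ = 2.121880 × 454 ≈ 963.3335 billion.
ΔM = M₂ − M₁ = 963.3335 − 1452.1467 = -488.8132 billion.

-488.81 billion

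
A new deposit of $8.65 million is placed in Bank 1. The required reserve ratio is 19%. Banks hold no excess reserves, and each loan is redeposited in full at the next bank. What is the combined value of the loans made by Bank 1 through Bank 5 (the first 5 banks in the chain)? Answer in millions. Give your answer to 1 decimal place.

Bank i lends (1 − rr)^i of the original deposit: Bank 1 lends 8.65·0.8100 = 7.0065, Bank 2 lends 8.65·0.8100² ≈ 5.6753, and so on.
Summing a geometric series: total = 8.65·[0.8100·(1 − 0.8100^5) / (1 − 0.8100)] ≈ 24.0183 million.

$24.0 million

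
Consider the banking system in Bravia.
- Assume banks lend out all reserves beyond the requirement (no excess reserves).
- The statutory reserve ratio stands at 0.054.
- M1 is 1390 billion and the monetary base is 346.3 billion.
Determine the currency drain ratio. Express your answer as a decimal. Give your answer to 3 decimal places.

0.260

Using m = M/MB = 1390/346.3 ≈ 4.013861. From m = (1 + c)/(c + rr + e), rearranging gives 1 + c = m·(c + rr + e), so c·(1 − m) = m·(rr + e) − 1.
Hence c = [m·(rr + e) − 1]/(1 − m) = [4.013861 × (0.054 + 0) − 1] / (1 − 4.013861) ≈ 0.259883.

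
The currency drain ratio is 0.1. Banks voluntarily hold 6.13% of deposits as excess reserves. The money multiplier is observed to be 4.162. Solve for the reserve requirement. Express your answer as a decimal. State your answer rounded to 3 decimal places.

Using m = 4.162. Since m = (1 + c)/(c + rr + e), the denominator satisfies c + rr + e = (1 + c)/m = (1 + 0.1) / 4.162 ≈ 0.264296.
With c = 0.1 and e = 0.0613, the reserve requirement is 0.264296 − 0.1 − 0.0613 = 0.102996.

0.103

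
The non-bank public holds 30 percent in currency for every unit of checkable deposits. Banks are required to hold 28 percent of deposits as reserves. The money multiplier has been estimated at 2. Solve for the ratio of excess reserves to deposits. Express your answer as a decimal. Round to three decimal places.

0.070

Using m = 2. Since m = (1 + c)/(c + rr + e), the denominator satisfies c + rr + e = (1 + c)/m = (1 + 0.3) / 2 = 0.650000.
With c = 0.3 and rr = 0.28, the ratio of excess reserves to deposits is 0.650000 − 0.3 − 0.28 = 0.07.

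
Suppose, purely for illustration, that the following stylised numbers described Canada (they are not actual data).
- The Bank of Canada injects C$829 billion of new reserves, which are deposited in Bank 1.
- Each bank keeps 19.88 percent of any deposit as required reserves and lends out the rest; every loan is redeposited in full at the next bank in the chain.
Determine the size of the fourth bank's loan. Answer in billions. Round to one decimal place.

Each bank lends a fraction (1 − rr) = 0.8012 of the deposit it receives, so Bank 4 receives 829·0.8012^3 and lends 829·0.8012^4 ≈ 341.6003 billion.

C$341.6 billion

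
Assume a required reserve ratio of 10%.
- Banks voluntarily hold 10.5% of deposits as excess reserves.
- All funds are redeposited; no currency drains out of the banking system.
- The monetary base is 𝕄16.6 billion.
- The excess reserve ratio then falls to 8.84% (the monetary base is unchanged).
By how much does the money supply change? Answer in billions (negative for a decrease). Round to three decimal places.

𝕄7.135 billion

Initially m₁ = 1 / (0.1 + 0.105) ≈ 4.878049, so M₁ = 4.878049 × 16.6 ≈ 80.9756 billion.
After the change m₂ = 1 / (0.1 + 0.0884) ≈ 5.307856, so M₂ = 5.307856 × 16.6 ≈ 88.1104 billion.
ΔM = M₂ − M₁ = 88.1104 − 80.9756 = 7.1348 billion.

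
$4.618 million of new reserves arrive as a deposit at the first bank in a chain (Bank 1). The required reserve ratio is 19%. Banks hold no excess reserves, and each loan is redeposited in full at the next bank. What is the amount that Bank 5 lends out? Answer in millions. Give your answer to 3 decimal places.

Each bank lends a fraction (1 − rr) = 0.8100 of the deposit it receives, so Bank 5 receives 4.618·0.8100^4 and lends 4.618·0.8100^5 ≈ 1.6102 million.

$1.610 million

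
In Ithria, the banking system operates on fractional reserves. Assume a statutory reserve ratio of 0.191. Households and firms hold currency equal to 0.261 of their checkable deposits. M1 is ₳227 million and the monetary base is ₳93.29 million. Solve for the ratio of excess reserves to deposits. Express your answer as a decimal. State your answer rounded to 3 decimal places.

Using m = M/MB = 227/93.29 ≈ 2.433273. Since m = (1 + c)/(c + rr + e), the denominator satisfies c + rr + e = (1 + c)/m = (1 + 0.261) / 2.433273 ≈ 0.518232.
With c = 0.261 and rr = 0.191, the ratio of excess reserves to deposits is 0.518232 − 0.261 − 0.191 = 0.066232.

0.066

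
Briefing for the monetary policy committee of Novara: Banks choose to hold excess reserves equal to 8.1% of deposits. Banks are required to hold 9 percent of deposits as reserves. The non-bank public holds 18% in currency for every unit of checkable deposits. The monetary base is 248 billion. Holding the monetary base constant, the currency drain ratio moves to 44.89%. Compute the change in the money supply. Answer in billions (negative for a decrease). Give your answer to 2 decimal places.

Initially m₁ = (1 + 0.18) / (0.09 + 0.081 + 0.18) ≈ 3.361823, so M₁ = 3.361823 × 248 ≈ 833.7321 billion.
After the change m₂ = (1 + 0.4489) / (0.09 + 0.081 + 0.4489) ≈ 2.337312, so M₂ = 2.337312 × 248 ≈ 579.6534 billion.
ΔM = M₂ − M₁ = 579.6534 − 833.7321 = -254.0787 billion.

-254.08 billion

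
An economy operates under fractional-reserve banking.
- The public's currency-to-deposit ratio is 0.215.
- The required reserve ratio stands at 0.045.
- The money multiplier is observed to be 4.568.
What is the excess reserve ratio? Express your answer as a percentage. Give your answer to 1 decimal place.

0.6%

Using m = 4.568. Since m = (1 + c)/(c + rr + e), the denominator satisfies c + rr + e = (1 + c)/m = (1 + 0.215) / 4.568 ≈ 0.265981.
With c = 0.215 and rr = 0.045, the excess reserve ratio is 0.265981 − 0.215 − 0.045 = 0.005981.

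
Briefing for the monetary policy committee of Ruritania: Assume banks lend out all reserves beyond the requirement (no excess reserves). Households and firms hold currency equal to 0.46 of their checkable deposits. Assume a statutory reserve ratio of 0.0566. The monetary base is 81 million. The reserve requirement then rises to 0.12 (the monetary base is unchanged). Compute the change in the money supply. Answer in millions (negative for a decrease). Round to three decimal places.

Initially m₁ = (1 + 0.46) / (0.0566 + 0.46) ≈ 2.826171, so M₁ = 2.826171 × 81 ≈ 228.9199 million.
After the change m₂ = (1 + 0.46) / (0.12 + 0.46) ≈ 2.517241, so M₂ = 2.517241 × 81 ≈ 203.8965 million.
ΔM = M₂ − M₁ = 203.8965 − 228.9199 = -25.0234 million.

-25.023 million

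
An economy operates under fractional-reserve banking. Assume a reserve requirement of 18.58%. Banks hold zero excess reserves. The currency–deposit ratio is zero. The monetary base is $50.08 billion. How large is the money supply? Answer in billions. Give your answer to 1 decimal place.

With no currency drain or excess reserves, the money multiplier is m = 1/rr = 1/0.1858 ≈ 5.3821.
Money supply M = m × MB = 5.3821 × 50.08 ≈ 269.5356 billion.

$269.5 billion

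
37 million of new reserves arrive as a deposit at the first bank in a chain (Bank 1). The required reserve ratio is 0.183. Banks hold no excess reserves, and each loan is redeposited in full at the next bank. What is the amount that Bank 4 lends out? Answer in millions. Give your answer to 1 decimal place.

16.5 million

Each bank lends a fraction (1 − rr) = 0.8170 of the deposit it receives, so Bank 4 receives 37·0.8170^3 and lends 37·0.8170^4 ≈ 16.4850 million.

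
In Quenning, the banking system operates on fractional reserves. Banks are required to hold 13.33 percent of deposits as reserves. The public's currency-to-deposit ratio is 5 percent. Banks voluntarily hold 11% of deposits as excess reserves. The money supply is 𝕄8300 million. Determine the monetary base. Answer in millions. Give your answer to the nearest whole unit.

The money multiplier is m = (1 + c) / (rr + e + c) = (1 + 0.05) / (0.1333 + 0.11 + 0.05) ≈ 3.57995.
MB = M / m = 8300 / 3.57995 ≈ 2318.4681 million.

𝕄2318 million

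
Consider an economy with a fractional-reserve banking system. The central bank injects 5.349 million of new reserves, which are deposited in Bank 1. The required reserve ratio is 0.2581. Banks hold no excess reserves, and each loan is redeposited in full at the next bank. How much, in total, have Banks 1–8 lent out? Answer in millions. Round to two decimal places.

Bank i lends (1 − rr)^i of the original deposit: Bank 1 lends 5.349·0.7419 ≈ 3.9684, Bank 2 lends 5.349·0.7419² ≈ 2.9442, and so on.
Summing a geometric series: total = 5.349·[0.7419·(1 − 0.7419^8) / (1 − 0.7419)] ≈ 13.9643 million.

13.96 million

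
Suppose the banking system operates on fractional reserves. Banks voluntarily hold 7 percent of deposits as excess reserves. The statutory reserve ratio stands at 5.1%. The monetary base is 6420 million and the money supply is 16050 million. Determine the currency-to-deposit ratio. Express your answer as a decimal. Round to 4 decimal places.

0.4650

Using m = M/MB = 16050/6420 = 2.500000. From m = (1 + c)/(c + rr + e), rearranging gives 1 + c = m·(c + rr + e), so c·(1 − m) = m·(rr + e) − 1.
Hence c = [m·(rr + e) − 1]/(1 − m) = [2.500000 × (0.051 + 0.07) − 1] / (1 − 2.500000) = 0.465000.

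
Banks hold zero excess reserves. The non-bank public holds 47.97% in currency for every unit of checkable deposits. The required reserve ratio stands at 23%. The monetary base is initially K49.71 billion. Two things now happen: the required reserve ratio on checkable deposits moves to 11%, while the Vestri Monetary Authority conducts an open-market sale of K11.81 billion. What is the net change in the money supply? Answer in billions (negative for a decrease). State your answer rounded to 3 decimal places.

Before: m₁ = (1 + 0.4797) / (0.23 + 0.4797) ≈ 2.084965, MB₁ = 49.71, so M₁ = 2.084965 × 49.71 ≈ 103.6436 billion.
After: m₂ = (1 + 0.4797) / (0.11 + 0.4797) ≈ 2.509242, MB₂ = 49.71 − 11.81 = 37.9, so M₂ = 2.509242 × 37.9 ≈ 95.1003 billion.
ΔM = M₂ − M₁ = 95.1003 − 103.6436 = -8.5433 billion.

-8.543 billion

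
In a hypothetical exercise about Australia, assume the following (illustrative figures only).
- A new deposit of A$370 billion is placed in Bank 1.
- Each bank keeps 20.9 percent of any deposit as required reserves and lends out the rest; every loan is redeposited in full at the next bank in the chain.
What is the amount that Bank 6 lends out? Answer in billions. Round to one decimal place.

Each bank lends a fraction (1 − rr) = 0.7910 of the deposit it receives, so Bank 6 receives 370·0.7910^5 and lends 370·0.7910^6 ≈ 90.6276 billion.

A$90.6 billion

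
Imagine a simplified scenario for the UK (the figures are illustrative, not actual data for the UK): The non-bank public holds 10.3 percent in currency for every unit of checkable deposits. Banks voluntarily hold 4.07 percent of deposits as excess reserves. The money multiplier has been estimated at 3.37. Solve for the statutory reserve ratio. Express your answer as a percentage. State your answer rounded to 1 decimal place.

18.4%

Using m = 3.37. Since m = (1 + c)/(c + rr + e), the denominator satisfies c + rr + e = (1 + c)/m = (1 + 0.103) / 3.37 ≈ 0.327300.
With c = 0.103 and e = 0.0407, the statutory reserve ratio is 0.327300 − 0.103 − 0.0407 = 0.1836.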